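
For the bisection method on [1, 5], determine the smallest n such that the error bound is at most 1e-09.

We need (b-a)/2^n ≤ 1e-09
(5 - 1)/2^n ≤ 1e-09
4/2^n ≤ 1e-09
2^n ≥ 4000000000
n ≥ log₂(4000000000) = 31.90
n ≥ 32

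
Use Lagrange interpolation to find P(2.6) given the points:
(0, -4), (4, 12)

Lagrange interpolation formula:
P(x) = Σ yᵢ × Lᵢ(x)
where Lᵢ(x) = Π_{j≠i} (x - xⱼ)/(xᵢ - xⱼ)

L_0(2.6) = (2.6 - 4)/(0 - 4) = 0.350000
L_1(2.6) = (2.6 - 0)/(4 - 0) = 0.650000

P(2.6) = (-4)×L_0(2.6) + 12×L_1(2.6)
P(2.6) = 6.400000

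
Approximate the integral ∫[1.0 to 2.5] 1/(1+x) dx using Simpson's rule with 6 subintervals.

f(x) = 1/(1+x)
a = 1.0, b = 2.5, n = 6
h = (b - a)/n = 0.250000

Simpson's rule: (h/3)[f(x₀) + 4f(x₁) + 2f(x₂) + ... + f(xₙ)]

x_0 = 1.0000, f(x_0) = 0.500000, coefficient = 1
x_1 = 1.2500, f(x_1) = 0.444444, coefficient = 4
x_2 = 1.5000, f(x_2) = 0.400000, coefficient = 2
x_3 = 1.7500, f(x_3) = 0.363636, coefficient = 4
x_4 = 2.0000, f(x_4) = 0.333333, coefficient = 2
x_5 = 2.2500, f(x_5) = 0.307692, coefficient = 4
x_6 = 2.5000, f(x_6) = 0.285714, coefficient = 1

I ≈ (0.250000/3) × 6.715473 = 0.559623
Exact value: 0.559616
Error: 0.000007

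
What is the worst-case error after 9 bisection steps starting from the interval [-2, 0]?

Bisection error bound: |error| ≤ (b-a)/2^n
|error| ≤ (0 - (-2))/2^9 = 2/2^9
|error| ≤ 0.0039062500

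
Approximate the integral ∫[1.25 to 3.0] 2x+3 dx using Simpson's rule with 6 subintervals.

f(x) = 2x+3
a = 1.25, b = 3.0, n = 6
h = (b - a)/n = 0.291667

Simpson's rule: (h/3)[f(x₀) + 4f(x₁) + 2f(x₂) + ... + f(xₙ)]

x_0 = 1.2500, f(x_0) = 5.500000, coefficient = 1
x_1 = 1.5417, f(x_1) = 6.083333, coefficient = 4
x_2 = 1.8333, f(x_2) = 6.666667, coefficient = 2
x_3 = 2.1250, f(x_3) = 7.250000, coefficient = 4
x_4 = 2.4167, f(x_4) = 7.833333, coefficient = 2
x_5 = 2.7083, f(x_5) = 8.416667, coefficient = 4
x_6 = 3.0000, f(x_6) = 9.000000, coefficient = 1

I ≈ (0.291667/3) × 130.500000 = 12.687500
Exact value: 12.687500
Error: 0.000000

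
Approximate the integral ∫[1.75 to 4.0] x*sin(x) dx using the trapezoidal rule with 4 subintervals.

f(x) = x*sin(x)
a = 1.75, b = 4.0, n = 4
h = (b - a)/n = 0.562500

Trapezoidal rule: (h/2)[f(x₀) + 2f(x₁) + 2f(x₂) + ... + f(xₙ)]

x_0 = 1.7500, f(x_0) = 1.721975, coefficient = 1
x_1 = 2.3125, f(x_1) = 1.705050, coefficient = 2
x_2 = 2.8750, f(x_2) = 0.757407, coefficient = 2
x_3 = 3.4375, f(x_3) = -1.002402, coefficient = 2
x_4 = 4.0000, f(x_4) = -3.027210, coefficient = 1

I ≈ (0.562500/2) × 1.614875 = 0.454184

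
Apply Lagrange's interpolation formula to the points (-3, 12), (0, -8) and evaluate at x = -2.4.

Lagrange interpolation formula:
P(x) = Σ yᵢ × Lᵢ(x)
where Lᵢ(x) = Π_{j≠i} (x - xⱼ)/(xᵢ - xⱼ)

L_0(-2.4) = (-2.4 - 0)/(-3 - 0) = 0.800000
L_1(-2.4) = (-2.4 - (-3))/(0 - (-3)) = 0.200000

P(-2.4) = 12×L_0(-2.4) + (-8)×L_1(-2.4)
P(-2.4) = 8.000000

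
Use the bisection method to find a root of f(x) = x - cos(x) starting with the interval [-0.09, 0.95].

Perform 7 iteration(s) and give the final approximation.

f(x) = x - cos(x)
Initial interval: [-0.09, 0.95]

Iteration 1:
  c_1 = (-0.090000 + 0.950000)/2 = 0.430000
  f(c_1) = f(0.430000) = -0.478966
  f(a) × f(c) ≥ 0, new interval: [0.430000, 0.950000]
Iteration 2:
  c_2 = (0.430000 + 0.950000)/2 = 0.690000
  f(c_2) = f(0.690000) = -0.081246
  f(a) × f(c) ≥ 0, new interval: [0.690000, 0.950000]
Iteration 3:
  c_3 = (0.690000 + 0.950000)/2 = 0.820000
  f(c_3) = f(0.820000) = 0.137779
  f(a) × f(c) < 0, new interval: [0.690000, 0.820000]
Iteration 4:
  c_4 = (0.690000 + 0.820000)/2 = 0.755000
  f(c_4) = f(0.755000) = 0.026728
  f(a) × f(c) < 0, new interval: [0.690000, 0.755000]
Iteration 5:
  c_5 = (0.690000 + 0.755000)/2 = 0.722500
  f(c_5) = f(0.722500) = -0.027655
  f(a) × f(c) ≥ 0, new interval: [0.722500, 0.755000]
Iteration 6:
  c_6 = (0.722500 + 0.755000)/2 = 0.738750
  f(c_6) = f(0.738750) = -0.000561
  f(a) × f(c) ≥ 0, new interval: [0.738750, 0.755000]
Iteration 7:
  c_7 = (0.738750 + 0.755000)/2 = 0.746875
  f(c_7) = f(0.746875) = 0.013060
  f(a) × f(c) < 0, new interval: [0.738750, 0.746875]

After 7 iteration(s), the approximation is c_7 = 0.746875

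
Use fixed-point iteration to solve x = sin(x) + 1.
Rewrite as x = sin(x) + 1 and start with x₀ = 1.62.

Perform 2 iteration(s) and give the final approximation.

Equation: x = sin(x) + 1
Fixed-point form: x = sin(x) + 1
x₀ = 1.62

x_1 = g(1.620000) = 1.998790
x_2 = g(1.998790) = 1.909800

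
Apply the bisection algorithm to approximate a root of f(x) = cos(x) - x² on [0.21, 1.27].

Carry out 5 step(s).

f(x) = cos(x) - x²
Initial interval: [0.21, 1.27]

Iteration 1:
  c_1 = (0.210000 + 1.270000)/2 = 0.740000
  f(c_1) = f(0.740000) = 0.190869
  f(a) × f(c) ≥ 0, new interval: [0.740000, 1.270000]
Iteration 2:
  c_2 = (0.740000 + 1.270000)/2 = 1.005000
  f(c_2) = f(1.005000) = -0.473937
  f(a) × f(c) < 0, new interval: [0.740000, 1.005000]
Iteration 3:
  c_3 = (0.740000 + 1.005000)/2 = 0.872500
  f(c_3) = f(0.872500) = -0.118343
  f(a) × f(c) < 0, new interval: [0.740000, 0.872500]
Iteration 4:
  c_4 = (0.740000 + 0.872500)/2 = 0.806250
  f(c_4) = f(0.806250) = 0.042171
  f(a) × f(c) ≥ 0, new interval: [0.806250, 0.872500]
Iteration 5:
  c_5 = (0.806250 + 0.872500)/2 = 0.839375
  f(c_5) = f(0.839375) = -0.036622
  f(a) × f(c) < 0, new interval: [0.806250, 0.839375]

After 5 iteration(s), the approximation is c_5 = 0.839375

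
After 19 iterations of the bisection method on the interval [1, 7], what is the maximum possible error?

Bisection error bound: |error| ≤ (b-a)/2^n
|error| ≤ (7 - 1)/2^19 = 6/2^19
|error| ≤ 0.0000114441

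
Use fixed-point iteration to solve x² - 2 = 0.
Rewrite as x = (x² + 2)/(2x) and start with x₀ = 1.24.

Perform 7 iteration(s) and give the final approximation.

Equation: x² - 2 = 0
Fixed-point form: x = (x² + 2)/(2x)
x₀ = 1.24

x_1 = g(1.240000) = 1.426452
x_2 = g(1.426452) = 1.414266
x_3 = g(1.414266) = 1.414214
x_4 = g(1.414214) = 1.414214
x_5 = g(1.414214) = 1.414214
x_6 = g(1.414214) = 1.414214
x_7 = g(1.414214) = 1.414214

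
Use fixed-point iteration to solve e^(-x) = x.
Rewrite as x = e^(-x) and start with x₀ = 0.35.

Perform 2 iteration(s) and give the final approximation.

Equation: e^(-x) = x
Fixed-point form: x = e^(-x)
x₀ = 0.35

x_1 = g(0.350000) = 0.704688
x_2 = g(0.704688) = 0.494263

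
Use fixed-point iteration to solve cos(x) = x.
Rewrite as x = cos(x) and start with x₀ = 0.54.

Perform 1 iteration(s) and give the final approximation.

Equation: cos(x) = x
Fixed-point form: x = cos(x)
x₀ = 0.54

x_1 = g(0.540000) = 0.857709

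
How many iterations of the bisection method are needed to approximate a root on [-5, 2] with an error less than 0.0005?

We need (b-a)/2^n ≤ 0.0005
(2 - (-5))/2^n ≤ 0.0005
7/2^n ≤ 0.0005
2^n ≥ 14000
n ≥ log₂(14000) = 13.77
n ≥ 14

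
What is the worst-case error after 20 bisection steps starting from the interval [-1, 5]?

Bisection error bound: |error| ≤ (b-a)/2^n
|error| ≤ (5 - (-1))/2^20 = 6/2^20
|error| ≤ 0.0000057220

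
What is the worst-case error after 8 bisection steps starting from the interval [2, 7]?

Bisection error bound: |error| ≤ (b-a)/2^n
|error| ≤ (7 - 2)/2^8 = 5/2^8
|error| ≤ 0.0195312500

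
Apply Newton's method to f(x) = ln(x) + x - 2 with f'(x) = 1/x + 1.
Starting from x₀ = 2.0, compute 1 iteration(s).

f(x) = ln(x) + x - 2
f'(x) = 1/x + 1
x₀ = 2.0

Newton-Raphson formula: x_{n+1} = x_n - f(x_n)/f'(x_n)

Iteration 1:
  f(2.000000) = 0.693147
  f'(2.000000) = 1.500000
  x_1 = 2.000000 - 0.693147/1.500000 = 1.537902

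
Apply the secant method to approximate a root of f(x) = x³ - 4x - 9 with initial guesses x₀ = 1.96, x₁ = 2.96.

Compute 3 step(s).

f(x) = x³ - 4x - 9
x₀ = 1.96, x₁ = 2.96

Secant formula: x_{n+1} = x_n - f(x_n)(x_n - x_{n-1})/(f(x_n) - f(x_{n-1}))

Iteration 1:
  f(1.960000) = -9.310464
  f(2.960000) = 5.094336
  x_2 = 2.960000 - 5.094336×(2.960000 - 1.960000)/(5.094336 - (-9.310464))
       = 2.606345
Iteration 2:
  f(2.960000) = 5.094336
  f(2.606345) = -1.720396
  x_3 = 2.606345 - (-1.720396)×(2.606345 - 2.960000)/(-1.720396 - 5.094336)
       = 2.695626
Iteration 3:
  f(2.606345) = -1.720396
  f(2.695626) = -0.195013
  x_4 = 2.695626 - (-0.195013)×(2.695626 - 2.606345)/(-0.195013 - (-1.720396))
       = 2.707040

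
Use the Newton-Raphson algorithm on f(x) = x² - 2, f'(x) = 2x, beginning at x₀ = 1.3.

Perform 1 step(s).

f(x) = x² - 2
f'(x) = 2x
x₀ = 1.3

Newton-Raphson formula: x_{n+1} = x_n - f(x_n)/f'(x_n)

Iteration 1:
  f(1.300000) = -0.310000
  f'(1.300000) = 2.600000
  x_1 = 1.300000 - (-0.310000)/2.600000 = 1.419231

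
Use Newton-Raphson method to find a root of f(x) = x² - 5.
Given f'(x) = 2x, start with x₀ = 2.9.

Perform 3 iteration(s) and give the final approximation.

f(x) = x² - 5
f'(x) = 2x
x₀ = 2.9

Newton-Raphson formula: x_{n+1} = x_n - f(x_n)/f'(x_n)

Iteration 1:
  f(2.900000) = 3.410000
  f'(2.900000) = 5.800000
  x_1 = 2.900000 - 3.410000/5.800000 = 2.312069
Iteration 2:
  f(2.312069) = 0.345663
  f'(2.312069) = 4.624138
  x_2 = 2.312069 - 0.345663/4.624138 = 2.237317
Iteration 3:
  f(2.237317) = 0.005588
  f'(2.237317) = 4.474634
  x_3 = 2.237317 - 0.005588/4.474634 = 2.236068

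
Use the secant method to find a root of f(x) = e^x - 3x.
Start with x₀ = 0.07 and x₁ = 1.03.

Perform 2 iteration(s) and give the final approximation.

f(x) = e^x - 3x
x₀ = 0.07, x₁ = 1.03

Secant formula: x_{n+1} = x_n - f(x_n)(x_n - x_{n-1})/(f(x_n) - f(x_{n-1}))

Iteration 1:
  f(0.070000) = 0.862508
  f(1.030000) = -0.288934
  x_2 = 1.030000 - (-0.288934)×(1.030000 - 0.070000)/(-0.288934 - 0.862508)
       = 0.789105
Iteration 2:
  f(1.030000) = -0.288934
  f(0.789105) = -0.165890
  x_3 = 0.789105 - (-0.165890)×(0.789105 - 1.030000)/(-0.165890 - (-0.288934))
       = 0.464328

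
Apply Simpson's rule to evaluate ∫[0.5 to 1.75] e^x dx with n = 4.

f(x) = e^x
a = 0.5, b = 1.75, n = 4
h = (b - a)/n = 0.312500

Simpson's rule: (h/3)[f(x₀) + 4f(x₁) + 2f(x₂) + ... + f(xₙ)]

x_0 = 0.5000, f(x_0) = 1.648721, coefficient = 1
x_1 = 0.8125, f(x_1) = 2.253535, coefficient = 4
x_2 = 1.1250, f(x_2) = 3.080217, coefficient = 2
x_3 = 1.4375, f(x_3) = 4.210157, coefficient = 4
x_4 = 1.7500, f(x_4) = 5.754603, coefficient = 1

I ≈ (0.312500/3) × 39.418526 = 4.106096
Exact value: 4.105881
Error: 0.000215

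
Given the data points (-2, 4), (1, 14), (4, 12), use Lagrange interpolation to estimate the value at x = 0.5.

Lagrange interpolation formula:
P(x) = Σ yᵢ × Lᵢ(x)
where Lᵢ(x) = Π_{j≠i} (x - xⱼ)/(xᵢ - xⱼ)

L_0(0.5) = (0.5 - 1)/(-2 - 1) × (0.5 - 4)/(-2 - 4) = 0.097222
L_1(0.5) = (0.5 - (-2))/(1 - (-2)) × (0.5 - 4)/(1 - 4) = 0.972222
L_2(0.5) = (0.5 - (-2))/(4 - (-2)) × (0.5 - 1)/(4 - 1) = -0.069444

P(0.5) = 4×L_0(0.5) + 14×L_1(0.5) + 12×L_2(0.5)
P(0.5) = 13.166667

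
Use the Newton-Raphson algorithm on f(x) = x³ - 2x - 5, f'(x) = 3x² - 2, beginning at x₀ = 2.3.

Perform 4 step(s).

f(x) = x³ - 2x - 5
f'(x) = 3x² - 2
x₀ = 2.3

Newton-Raphson formula: x_{n+1} = x_n - f(x_n)/f'(x_n)

Iteration 1:
  f(2.300000) = 2.567000
  f'(2.300000) = 13.870000
  x_1 = 2.300000 - 2.567000/13.870000 = 2.114924
Iteration 2:
  f(2.114924) = 0.230006
  f'(2.114924) = 11.418714
  x_2 = 2.114924 - 0.230006/11.418714 = 2.094781
Iteration 3:
  f(2.094781) = 0.002566
  f'(2.094781) = 11.164327
  x_3 = 2.094781 - 0.002566/11.164327 = 2.094552
Iteration 4:
  f(2.094552) = 0.000000
  f'(2.094552) = 11.161438
  x_4 = 2.094552 - 0.000000/11.161438 = 2.094551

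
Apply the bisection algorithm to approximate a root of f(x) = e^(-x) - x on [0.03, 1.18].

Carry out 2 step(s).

f(x) = e^(-x) - x
Initial interval: [0.03, 1.18]

Iteration 1:
  c_1 = (0.030000 + 1.180000)/2 = 0.605000
  f(c_1) = f(0.605000) = -0.058926
  f(a) × f(c) < 0, new interval: [0.030000, 0.605000]
Iteration 2:
  c_2 = (0.030000 + 0.605000)/2 = 0.317500
  f(c_2) = f(0.317500) = 0.410467
  f(a) × f(c) ≥ 0, new interval: [0.317500, 0.605000]

After 2 iteration(s), the approximation is c_2 = 0.317500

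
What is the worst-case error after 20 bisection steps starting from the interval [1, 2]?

Bisection error bound: |error| ≤ (b-a)/2^n
|error| ≤ (2 - 1)/2^20 = 1/2^20
|error| ≤ 0.0000009537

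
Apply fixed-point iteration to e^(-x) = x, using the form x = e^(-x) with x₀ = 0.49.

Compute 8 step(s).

Equation: e^(-x) = x
Fixed-point form: x = e^(-x)
x₀ = 0.49

x_1 = g(0.490000) = 0.612626
x_2 = g(0.612626) = 0.541926
x_3 = g(0.541926) = 0.581627
x_4 = g(0.581627) = 0.558988
x_5 = g(0.558988) = 0.571787
x_6 = g(0.571787) = 0.564516
x_7 = g(0.564516) = 0.568636
x_8 = g(0.568636) = 0.566298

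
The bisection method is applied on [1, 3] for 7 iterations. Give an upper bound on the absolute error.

Bisection error bound: |error| ≤ (b-a)/2^n
|error| ≤ (3 - 1)/2^7 = 2/2^7
|error| ≤ 0.0156250000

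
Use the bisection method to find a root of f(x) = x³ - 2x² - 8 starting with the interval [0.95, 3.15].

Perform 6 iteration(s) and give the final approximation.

f(x) = x³ - 2x² - 8
Initial interval: [0.95, 3.15]

Iteration 1:
  c_1 = (0.950000 + 3.150000)/2 = 2.050000
  f(c_1) = f(2.050000) = -7.789875
  f(a) × f(c) ≥ 0, new interval: [2.050000, 3.150000]
Iteration 2:
  c_2 = (2.050000 + 3.150000)/2 = 2.600000
  f(c_2) = f(2.600000) = -3.944000
  f(a) × f(c) ≥ 0, new interval: [2.600000, 3.150000]
Iteration 3:
  c_3 = (2.600000 + 3.150000)/2 = 2.875000
  f(c_3) = f(2.875000) = -0.767578
  f(a) × f(c) ≥ 0, new interval: [2.875000, 3.150000]
Iteration 4:
  c_4 = (2.875000 + 3.150000)/2 = 3.012500
  f(c_4) = f(3.012500) = 1.188596
  f(a) × f(c) < 0, new interval: [2.875000, 3.012500]
Iteration 5:
  c_5 = (2.875000 + 3.012500)/2 = 2.943750
  f(c_5) = f(2.943750) = 0.178220
  f(a) × f(c) < 0, new interval: [2.875000, 2.943750]
Iteration 6:
  c_6 = (2.875000 + 2.943750)/2 = 2.909375
  f(c_6) = f(2.909375) = -0.302629
  f(a) × f(c) ≥ 0, new interval: [2.909375, 2.943750]

After 6 iteration(s), the approximation is c_6 = 2.909375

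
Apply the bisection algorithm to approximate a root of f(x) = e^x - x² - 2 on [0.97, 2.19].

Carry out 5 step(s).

f(x) = e^x - x² - 2
Initial interval: [0.97, 2.19]

Iteration 1:
  c_1 = (0.970000 + 2.190000)/2 = 1.580000
  f(c_1) = f(1.580000) = 0.358556
  f(a) × f(c) < 0, new interval: [0.970000, 1.580000]
Iteration 2:
  c_2 = (0.970000 + 1.580000)/2 = 1.275000
  f(c_2) = f(1.275000) = -0.046924
  f(a) × f(c) ≥ 0, new interval: [1.275000, 1.580000]
Iteration 3:
  c_3 = (1.275000 + 1.580000)/2 = 1.427500
  f(c_3) = f(1.427500) = 0.130509
  f(a) × f(c) < 0, new interval: [1.275000, 1.427500]
Iteration 4:
  c_4 = (1.275000 + 1.427500)/2 = 1.351250
  f(c_4) = f(1.351250) = 0.036374
  f(a) × f(c) < 0, new interval: [1.275000, 1.351250]
Iteration 5:
  c_5 = (1.275000 + 1.351250)/2 = 1.313125
  f(c_5) = f(1.313125) = -0.006524
  f(a) × f(c) ≥ 0, new interval: [1.313125, 1.351250]

After 5 iteration(s), the approximation is c_5 = 1.313125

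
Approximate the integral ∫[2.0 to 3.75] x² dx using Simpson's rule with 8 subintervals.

f(x) = x²
a = 2.0, b = 3.75, n = 8
h = (b - a)/n = 0.218750

Simpson's rule: (h/3)[f(x₀) + 4f(x₁) + 2f(x₂) + ... + f(xₙ)]

x_0 = 2.0000, f(x_0) = 4.000000, coefficient = 1
x_1 = 2.2188, f(x_1) = 4.922852, coefficient = 4
x_2 = 2.4375, f(x_2) = 5.941406, coefficient = 2
x_3 = 2.6562, f(x_3) = 7.055664, coefficient = 4
x_4 = 2.8750, f(x_4) = 8.265625, coefficient = 2
x_5 = 3.0938, f(x_5) = 9.571289, coefficient = 4
x_6 = 3.3125, f(x_6) = 10.972656, coefficient = 2
x_7 = 3.5312, f(x_7) = 12.469727, coefficient = 4
x_8 = 3.7500, f(x_8) = 14.062500, coefficient = 1

I ≈ (0.218750/3) × 204.500000 = 14.911458
Exact value: 14.911458
Error: 0.000000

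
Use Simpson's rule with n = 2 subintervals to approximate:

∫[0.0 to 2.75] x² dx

f(x) = x²
a = 0.0, b = 2.75, n = 2
h = (b - a)/n = 1.375000

Simpson's rule: (h/3)[f(x₀) + 4f(x₁) + 2f(x₂) + ... + f(xₙ)]

x_0 = 0.0000, f(x_0) = 0.000000, coefficient = 1
x_1 = 1.3750, f(x_1) = 1.890625, coefficient = 4
x_2 = 2.7500, f(x_2) = 7.562500, coefficient = 1

I ≈ (1.375000/3) × 15.125000 = 6.932292
Exact value: 6.932292
Error: 0.000000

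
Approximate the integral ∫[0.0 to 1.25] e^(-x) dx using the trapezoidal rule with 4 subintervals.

f(x) = e^(-x)
a = 0.0, b = 1.25, n = 4
h = (b - a)/n = 0.312500

Trapezoidal rule: (h/2)[f(x₀) + 2f(x₁) + 2f(x₂) + ... + f(xₙ)]

x_0 = 0.0000, f(x_0) = 1.000000, coefficient = 1
x_1 = 0.3125, f(x_1) = 0.731616, coefficient = 2
x_2 = 0.6250, f(x_2) = 0.535261, coefficient = 2
x_3 = 0.9375, f(x_3) = 0.391606, coefficient = 2
x_4 = 1.2500, f(x_4) = 0.286505, coefficient = 1

I ≈ (0.312500/2) × 4.603470 = 0.719292
Exact value: 0.713495
Error: 0.005797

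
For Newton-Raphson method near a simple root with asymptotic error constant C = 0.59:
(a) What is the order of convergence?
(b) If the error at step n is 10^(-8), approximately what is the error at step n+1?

(a) Newton-Raphson has quadratic (order 2) convergence near simple roots.
    This means |e_{n+1}| ≈ C|e_n|².

(b) With |e_n| = 10^(-8) and C = 0.59:
    |e_{n+1}| ≈ 0.59 × (10^(-8))² = 0.59 × 10^(-16)

(a) 2 (quadratic); (b) |e_{n+1}| ≈ 5.900e-17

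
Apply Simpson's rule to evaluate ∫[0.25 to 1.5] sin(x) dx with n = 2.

f(x) = sin(x)
a = 0.25, b = 1.5, n = 2
h = (b - a)/n = 0.625000

Simpson's rule: (h/3)[f(x₀) + 4f(x₁) + 2f(x₂) + ... + f(xₙ)]

x_0 = 0.2500, f(x_0) = 0.247404, coefficient = 1
x_1 = 0.8750, f(x_1) = 0.767544, coefficient = 4
x_2 = 1.5000, f(x_2) = 0.997495, coefficient = 1

I ≈ (0.625000/3) × 4.315073 = 0.898974
Exact value: 0.898175
Error: 0.000798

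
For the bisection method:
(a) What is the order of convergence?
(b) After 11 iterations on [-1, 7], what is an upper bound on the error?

(a) Bisection has linear (order 1) convergence; the error is halved each step.

(b) Error bound = (b-a)/2^n = (7 - (-1))/2^{11}
    = 8/2^{11}

(a) 1 (linear); (b) error ≤ 3.91e-03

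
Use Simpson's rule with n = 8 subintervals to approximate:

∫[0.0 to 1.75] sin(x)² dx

f(x) = sin(x)²
a = 0.0, b = 1.75, n = 8
h = (b - a)/n = 0.218750

Simpson's rule: (h/3)[f(x₀) + 4f(x₁) + 2f(x₂) + ... + f(xₙ)]

x_0 = 0.0000, f(x_0) = 0.000000, coefficient = 1
x_1 = 0.2188, f(x_1) = 0.047093, coefficient = 4
x_2 = 0.4375, f(x_2) = 0.179502, coefficient = 2
x_3 = 0.6562, f(x_3) = 0.372283, coefficient = 4
x_4 = 0.8750, f(x_4) = 0.589123, coefficient = 2
x_5 = 1.0938, f(x_5) = 0.789175, coefficient = 4
x_6 = 1.3125, f(x_6) = 0.934754, coefficient = 2
x_7 = 1.5312, f(x_7) = 0.998437, coefficient = 4
x_8 = 1.7500, f(x_8) = 0.968228, coefficient = 1

I ≈ (0.218750/3) × 13.202936 = 0.962714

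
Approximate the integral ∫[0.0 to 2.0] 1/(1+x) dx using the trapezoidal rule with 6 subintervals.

f(x) = 1/(1+x)
a = 0.0, b = 2.0, n = 6
h = (b - a)/n = 0.333333

Trapezoidal rule: (h/2)[f(x₀) + 2f(x₁) + 2f(x₂) + ... + f(xₙ)]

x_0 = 0.0000, f(x_0) = 1.000000, coefficient = 1
x_1 = 0.3333, f(x_1) = 0.750000, coefficient = 2
x_2 = 0.6667, f(x_2) = 0.600000, coefficient = 2
x_3 = 1.0000, f(x_3) = 0.500000, coefficient = 2
x_4 = 1.3333, f(x_4) = 0.428571, coefficient = 2
x_5 = 1.6667, f(x_5) = 0.375000, coefficient = 2
x_6 = 2.0000, f(x_6) = 0.333333, coefficient = 1

I ≈ (0.333333/2) × 6.640476 = 1.106746
Exact value: 1.098612
Error: 0.008134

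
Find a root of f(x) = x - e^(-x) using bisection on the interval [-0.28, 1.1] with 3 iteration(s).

f(x) = x - e^(-x)
Initial interval: [-0.28, 1.1]

Iteration 1:
  c_1 = (-0.280000 + 1.100000)/2 = 0.410000
  f(c_1) = f(0.410000) = -0.253650
  f(a) × f(c) ≥ 0, new interval: [0.410000, 1.100000]
Iteration 2:
  c_2 = (0.410000 + 1.100000)/2 = 0.755000
  f(c_2) = f(0.755000) = 0.284989
  f(a) × f(c) < 0, new interval: [0.410000, 0.755000]
Iteration 3:
  c_3 = (0.410000 + 0.755000)/2 = 0.582500
  f(c_3) = f(0.582500) = 0.024000
  f(a) × f(c) < 0, new interval: [0.410000, 0.582500]

After 3 iteration(s), the approximation is c_3 = 0.582500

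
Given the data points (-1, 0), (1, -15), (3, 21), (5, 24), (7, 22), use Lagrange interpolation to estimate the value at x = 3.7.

Lagrange interpolation formula:
P(x) = Σ yᵢ × Lᵢ(x)
where Lᵢ(x) = Π_{j≠i} (x - xⱼ)/(xᵢ - xⱼ)

L_0(3.7) = (3.7 - 1)/(-1 - 1) × (3.7 - 3)/(-1 - 3) × (3.7 - 5)/(-1 - 5) × (3.7 - 7)/(-1 - 7) = 0.021115
L_1(3.7) = (3.7 - (-1))/(1 - (-1)) × (3.7 - 3)/(1 - 3) × (3.7 - 5)/(1 - 5) × (3.7 - 7)/(1 - 7) = -0.147022
L_2(3.7) = (3.7 - (-1))/(3 - (-1)) × (3.7 - 1)/(3 - 1) × (3.7 - 5)/(3 - 5) × (3.7 - 7)/(3 - 7) = 0.850627
L_3(3.7) = (3.7 - (-1))/(5 - (-1)) × (3.7 - 1)/(5 - 1) × (3.7 - 3)/(5 - 3) × (3.7 - 7)/(5 - 7) = 0.305353
L_4(3.7) = (3.7 - (-1))/(7 - (-1)) × (3.7 - 1)/(7 - 1) × (3.7 - 3)/(7 - 3) × (3.7 - 5)/(7 - 5) = -0.030073

P(3.7) = 0×L_0(3.7) + (-15)×L_1(3.7) + 21×L_2(3.7) + 24×L_3(3.7) + 22×L_4(3.7)
P(3.7) = 26.735363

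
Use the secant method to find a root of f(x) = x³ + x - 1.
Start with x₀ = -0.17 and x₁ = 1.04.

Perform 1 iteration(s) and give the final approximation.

f(x) = x³ + x - 1
x₀ = -0.17, x₁ = 1.04

Secant formula: x_{n+1} = x_n - f(x_n)(x_n - x_{n-1})/(f(x_n) - f(x_{n-1}))

Iteration 1:
  f(-0.170000) = -1.174913
  f(1.040000) = 1.164864
  x_2 = 1.040000 - 1.164864×(1.040000 - (-0.170000))/(1.164864 - (-1.174913))
       = 0.437598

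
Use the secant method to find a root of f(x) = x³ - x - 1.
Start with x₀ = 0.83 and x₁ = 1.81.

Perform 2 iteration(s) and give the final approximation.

f(x) = x³ - x - 1
x₀ = 0.83, x₁ = 1.81

Secant formula: x_{n+1} = x_n - f(x_n)(x_n - x_{n-1})/(f(x_n) - f(x_{n-1}))

Iteration 1:
  f(0.830000) = -1.258213
  f(1.810000) = 3.119741
  x_2 = 1.810000 - 3.119741×(1.810000 - 0.830000)/(3.119741 - (-1.258213))
       = 1.111650
Iteration 2:
  f(1.810000) = 3.119741
  f(1.111650) = -0.737912
  x_3 = 1.111650 - (-0.737912)×(1.111650 - 1.810000)/(-0.737912 - 3.119741)
       = 1.245234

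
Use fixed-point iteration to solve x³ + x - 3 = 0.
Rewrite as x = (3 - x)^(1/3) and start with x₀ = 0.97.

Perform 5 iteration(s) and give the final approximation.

Equation: x³ + x - 3 = 0
Fixed-point form: x = (3 - x)^(1/3)
x₀ = 0.97

x_1 = g(0.970000) = 1.266189
x_2 = g(1.266189) = 1.201344
x_3 = g(1.201344) = 1.216138
x_4 = g(1.216138) = 1.212794
x_5 = g(1.212794) = 1.213551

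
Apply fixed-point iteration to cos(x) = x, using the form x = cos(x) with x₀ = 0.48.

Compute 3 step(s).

Equation: cos(x) = x
Fixed-point form: x = cos(x)
x₀ = 0.48

x_1 = g(0.480000) = 0.886995
x_2 = g(0.886995) = 0.631744
x_3 = g(0.631744) = 0.806999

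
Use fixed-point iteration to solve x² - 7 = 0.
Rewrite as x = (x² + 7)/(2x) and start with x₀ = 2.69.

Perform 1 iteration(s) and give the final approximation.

Equation: x² - 7 = 0
Fixed-point form: x = (x² + 7)/(2x)
x₀ = 2.69

x_1 = g(2.690000) = 2.646115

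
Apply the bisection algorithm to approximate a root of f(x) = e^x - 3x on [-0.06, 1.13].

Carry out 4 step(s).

f(x) = e^x - 3x
Initial interval: [-0.06, 1.13]

Iteration 1:
  c_1 = (-0.060000 + 1.130000)/2 = 0.535000
  f(c_1) = f(0.535000) = 0.102448
  f(a) × f(c) ≥ 0, new interval: [0.535000, 1.130000]
Iteration 2:
  c_2 = (0.535000 + 1.130000)/2 = 0.832500
  f(c_2) = f(0.832500) = -0.198441
  f(a) × f(c) < 0, new interval: [0.535000, 0.832500]
Iteration 3:
  c_3 = (0.535000 + 0.832500)/2 = 0.683750
  f(c_3) = f(0.683750) = -0.069956
  f(a) × f(c) < 0, new interval: [0.535000, 0.683750]
Iteration 4:
  c_4 = (0.535000 + 0.683750)/2 = 0.609375
  f(c_4) = f(0.609375) = 0.011156
  f(a) × f(c) ≥ 0, new interval: [0.609375, 0.683750]

After 4 iteration(s), the approximation is c_4 = 0.609375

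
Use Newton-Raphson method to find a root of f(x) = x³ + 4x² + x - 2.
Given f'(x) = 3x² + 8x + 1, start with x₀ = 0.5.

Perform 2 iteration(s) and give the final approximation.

f(x) = x³ + 4x² + x - 2
f'(x) = 3x² + 8x + 1
x₀ = 0.5

Newton-Raphson formula: x_{n+1} = x_n - f(x_n)/f'(x_n)

Iteration 1:
  f(0.500000) = -0.375000
  f'(0.500000) = 5.750000
  x_1 = 0.500000 - (-0.375000)/5.750000 = 0.565217
Iteration 2:
  f(0.565217) = 0.023671
  f'(0.565217) = 6.480151
  x_2 = 0.565217 - 0.023671/6.480151 = 0.561565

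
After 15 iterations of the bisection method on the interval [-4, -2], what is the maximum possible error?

Bisection error bound: |error| ≤ (b-a)/2^n
|error| ≤ (-2 - (-4))/2^15 = 2/2^15
|error| ≤ 0.0000610352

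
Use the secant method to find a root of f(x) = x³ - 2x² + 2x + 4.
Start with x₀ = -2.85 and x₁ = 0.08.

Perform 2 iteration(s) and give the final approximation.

f(x) = x³ - 2x² + 2x + 4
x₀ = -2.85, x₁ = 0.08

Secant formula: x_{n+1} = x_n - f(x_n)(x_n - x_{n-1})/(f(x_n) - f(x_{n-1}))

Iteration 1:
  f(-2.850000) = -41.094125
  f(0.080000) = 4.147712
  x_2 = 0.080000 - 4.147712×(0.080000 - (-2.850000))/(4.147712 - (-41.094125))
       = -0.188619
Iteration 2:
  f(0.080000) = 4.147712
  f(-0.188619) = 3.544899
  x_3 = -0.188619 - 3.544899×(-0.188619 - 0.080000)/(3.544899 - 4.147712)
       = -1.768254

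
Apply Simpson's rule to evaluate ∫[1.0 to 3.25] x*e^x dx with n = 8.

f(x) = x*e^x
a = 1.0, b = 3.25, n = 8
h = (b - a)/n = 0.281250

Simpson's rule: (h/3)[f(x₀) + 4f(x₁) + 2f(x₂) + ... + f(xₙ)]

x_0 = 1.0000, f(x_0) = 2.718282, coefficient = 1
x_1 = 1.2812, f(x_1) = 4.613958, coefficient = 4
x_2 = 1.5625, f(x_2) = 7.454271, coefficient = 2
x_3 = 1.8438, f(x_3) = 11.652859, coefficient = 4
x_4 = 2.1250, f(x_4) = 17.792407, coefficient = 2
x_5 = 2.4062, f(x_5) = 26.690816, coefficient = 4
x_6 = 2.6875, f(x_6) = 39.492524, coefficient = 2
x_7 = 2.9688, f(x_7) = 57.794348, coefficient = 4
x_8 = 3.2500, f(x_8) = 83.818605, coefficient = 1

I ≈ (0.281250/3) × 619.023215 = 58.033426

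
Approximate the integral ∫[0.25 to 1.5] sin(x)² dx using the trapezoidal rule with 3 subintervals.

f(x) = sin(x)²
a = 0.25, b = 1.5, n = 3
h = (b - a)/n = 0.416667

Trapezoidal rule: (h/2)[f(x₀) + 2f(x₁) + 2f(x₂) + ... + f(xₙ)]

x_0 = 0.2500, f(x_0) = 0.061209, coefficient = 1
x_1 = 0.6667, f(x_1) = 0.382381, coefficient = 2
x_2 = 1.0833, f(x_2) = 0.780615, coefficient = 2
x_3 = 1.5000, f(x_3) = 0.994996, coefficient = 1

I ≈ (0.416667/2) × 3.382197 = 0.704624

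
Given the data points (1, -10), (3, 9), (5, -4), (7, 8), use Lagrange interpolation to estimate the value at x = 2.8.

Lagrange interpolation formula:
P(x) = Σ yᵢ × Lᵢ(x)
where Lᵢ(x) = Π_{j≠i} (x - xⱼ)/(xᵢ - xⱼ)

L_0(2.8) = (2.8 - 3)/(1 - 3) × (2.8 - 5)/(1 - 5) × (2.8 - 7)/(1 - 7) = 0.038500
L_1(2.8) = (2.8 - 1)/(3 - 1) × (2.8 - 5)/(3 - 5) × (2.8 - 7)/(3 - 7) = 1.039500
L_2(2.8) = (2.8 - 1)/(5 - 1) × (2.8 - 3)/(5 - 3) × (2.8 - 7)/(5 - 7) = -0.094500
L_3(2.8) = (2.8 - 1)/(7 - 1) × (2.8 - 3)/(7 - 3) × (2.8 - 5)/(7 - 5) = 0.016500

P(2.8) = (-10)×L_0(2.8) + 9×L_1(2.8) + (-4)×L_2(2.8) + 8×L_3(2.8)
P(2.8) = 9.480500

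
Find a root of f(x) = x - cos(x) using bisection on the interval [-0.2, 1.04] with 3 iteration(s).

f(x) = x - cos(x)
Initial interval: [-0.2, 1.04]

Iteration 1:
  c_1 = (-0.200000 + 1.040000)/2 = 0.420000
  f(c_1) = f(0.420000) = -0.493089
  f(a) × f(c) ≥ 0, new interval: [0.420000, 1.040000]
Iteration 2:
  c_2 = (0.420000 + 1.040000)/2 = 0.730000
  f(c_2) = f(0.730000) = -0.015174
  f(a) × f(c) ≥ 0, new interval: [0.730000, 1.040000]
Iteration 3:
  c_3 = (0.730000 + 1.040000)/2 = 0.885000
  f(c_3) = f(0.885000) = 0.251710
  f(a) × f(c) < 0, new interval: [0.730000, 0.885000]

After 3 iteration(s), the approximation is c_3 = 0.885000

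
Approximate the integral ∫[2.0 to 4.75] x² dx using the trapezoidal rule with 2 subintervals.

f(x) = x²
a = 2.0, b = 4.75, n = 2
h = (b - a)/n = 1.375000

Trapezoidal rule: (h/2)[f(x₀) + 2f(x₁) + 2f(x₂) + ... + f(xₙ)]

x_0 = 2.0000, f(x_0) = 4.000000, coefficient = 1
x_1 = 3.3750, f(x_1) = 11.390625, coefficient = 2
x_2 = 4.7500, f(x_2) = 22.562500, coefficient = 1

I ≈ (1.375000/2) × 49.343750 = 33.923828
Exact value: 33.057292
Error: 0.866536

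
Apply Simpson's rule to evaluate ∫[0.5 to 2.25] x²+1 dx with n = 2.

f(x) = x²+1
a = 0.5, b = 2.25, n = 2
h = (b - a)/n = 0.875000

Simpson's rule: (h/3)[f(x₀) + 4f(x₁) + 2f(x₂) + ... + f(xₙ)]

x_0 = 0.5000, f(x_0) = 1.250000, coefficient = 1
x_1 = 1.3750, f(x_1) = 2.890625, coefficient = 4
x_2 = 2.2500, f(x_2) = 6.062500, coefficient = 1

I ≈ (0.875000/3) × 18.875000 = 5.505208
Exact value: 5.505208
Error: 0.000000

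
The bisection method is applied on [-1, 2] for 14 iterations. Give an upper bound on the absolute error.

Bisection error bound: |error| ≤ (b-a)/2^n
|error| ≤ (2 - (-1))/2^14 = 3/2^14
|error| ≤ 0.0001831055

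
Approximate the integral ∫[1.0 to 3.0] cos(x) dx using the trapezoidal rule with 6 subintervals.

f(x) = cos(x)
a = 1.0, b = 3.0, n = 6
h = (b - a)/n = 0.333333

Trapezoidal rule: (h/2)[f(x₀) + 2f(x₁) + 2f(x₂) + ... + f(xₙ)]

x_0 = 1.0000, f(x_0) = 0.540302, coefficient = 1
x_1 = 1.3333, f(x_1) = 0.235238, coefficient = 2
x_2 = 1.6667, f(x_2) = -0.095724, coefficient = 2
x_3 = 2.0000, f(x_3) = -0.416147, coefficient = 2
x_4 = 2.3333, f(x_4) = -0.690758, coefficient = 2
x_5 = 2.6667, f(x_5) = -0.889327, coefficient = 2
x_6 = 3.0000, f(x_6) = -0.989992, coefficient = 1

I ≈ (0.333333/2) × -4.163125 = -0.693854
Exact value: -0.700351
Error: 0.006497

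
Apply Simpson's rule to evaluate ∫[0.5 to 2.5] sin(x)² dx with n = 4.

f(x) = sin(x)²
a = 0.5, b = 2.5, n = 4
h = (b - a)/n = 0.500000

Simpson's rule: (h/3)[f(x₀) + 4f(x₁) + 2f(x₂) + ... + f(xₙ)]

x_0 = 0.5000, f(x_0) = 0.229849, coefficient = 1
x_1 = 1.0000, f(x_1) = 0.708073, coefficient = 4
x_2 = 1.5000, f(x_2) = 0.994996, coefficient = 2
x_3 = 2.0000, f(x_3) = 0.826822, coefficient = 4
x_4 = 2.5000, f(x_4) = 0.358169, coefficient = 1

I ≈ (0.500000/3) × 8.717591 = 1.452932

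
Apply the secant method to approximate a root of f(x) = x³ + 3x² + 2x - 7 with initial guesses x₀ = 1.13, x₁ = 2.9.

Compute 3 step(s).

f(x) = x³ + 3x² + 2x - 7
x₀ = 1.13, x₁ = 2.9

Secant formula: x_{n+1} = x_n - f(x_n)(x_n - x_{n-1})/(f(x_n) - f(x_{n-1}))

Iteration 1:
  f(1.130000) = 0.533597
  f(2.900000) = 48.419000
  x_2 = 2.900000 - 48.419000×(2.900000 - 1.130000)/(48.419000 - 0.533597)
       = 1.110277
Iteration 2:
  f(2.900000) = 48.419000
  f(1.110277) = 0.287348
  x_3 = 1.110277 - 0.287348×(1.110277 - 2.900000)/(0.287348 - 48.419000)
       = 1.099592
Iteration 3:
  f(1.110277) = 0.287348
  f(1.099592) = 0.156009
  x_4 = 1.099592 - 0.156009×(1.099592 - 1.110277)/(0.156009 - 0.287348)
       = 1.086900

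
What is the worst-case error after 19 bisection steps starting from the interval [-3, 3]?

Bisection error bound: |error| ≤ (b-a)/2^n
|error| ≤ (3 - (-3))/2^19 = 6/2^19
|error| ≤ 0.0000114441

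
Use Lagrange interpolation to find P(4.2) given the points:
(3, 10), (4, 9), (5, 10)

Lagrange interpolation formula:
P(x) = Σ yᵢ × Lᵢ(x)
where Lᵢ(x) = Π_{j≠i} (x - xⱼ)/(xᵢ - xⱼ)

L_0(4.2) = (4.2 - 4)/(3 - 4) × (4.2 - 5)/(3 - 5) = -0.080000
L_1(4.2) = (4.2 - 3)/(4 - 3) × (4.2 - 5)/(4 - 5) = 0.960000
L_2(4.2) = (4.2 - 3)/(5 - 3) × (4.2 - 4)/(5 - 4) = 0.120000

P(4.2) = 10×L_0(4.2) + 9×L_1(4.2) + 10×L_2(4.2)
P(4.2) = 9.040000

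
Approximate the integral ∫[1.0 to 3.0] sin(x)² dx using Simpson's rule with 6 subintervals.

f(x) = sin(x)²
a = 1.0, b = 3.0, n = 6
h = (b - a)/n = 0.333333

Simpson's rule: (h/3)[f(x₀) + 4f(x₁) + 2f(x₂) + ... + f(xₙ)]

x_0 = 1.0000, f(x_0) = 0.708073, coefficient = 1
x_1 = 1.3333, f(x_1) = 0.944663, coefficient = 4
x_2 = 1.6667, f(x_2) = 0.990837, coefficient = 2
x_3 = 2.0000, f(x_3) = 0.826822, coefficient = 4
x_4 = 2.3333, f(x_4) = 0.522853, coefficient = 2
x_5 = 2.6667, f(x_5) = 0.209098, coefficient = 4
x_6 = 3.0000, f(x_6) = 0.019915, coefficient = 1

I ≈ (0.333333/3) × 11.677702 = 1.297522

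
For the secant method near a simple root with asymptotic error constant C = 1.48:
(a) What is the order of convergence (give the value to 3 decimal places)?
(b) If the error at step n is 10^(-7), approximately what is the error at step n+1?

(a) Secant method has superlinear convergence with order φ = (1+√5)/2 ≈ 1.618.
    This means |e_{n+1}| ≈ C|e_n|^1.618.

(b) With |e_n| = 10^(-7) and C = 1.48:
    |e_{n+1}| ≈ 1.48 × (10^(-7))^1.618 = 1.48 × 10^(-11.33)

(a) ≈ 1.618 (golden ratio); (b) |e_{n+1}| ≈ 6.983e-12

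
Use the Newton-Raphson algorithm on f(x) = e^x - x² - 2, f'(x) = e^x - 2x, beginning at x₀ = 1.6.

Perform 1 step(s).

f(x) = e^x - x² - 2
f'(x) = e^x - 2x
x₀ = 1.6

Newton-Raphson formula: x_{n+1} = x_n - f(x_n)/f'(x_n)

Iteration 1:
  f(1.600000) = 0.393032
  f'(1.600000) = 1.753032
  x_1 = 1.600000 - 0.393032/1.753032 = 1.375799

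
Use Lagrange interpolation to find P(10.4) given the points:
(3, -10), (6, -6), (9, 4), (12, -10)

Lagrange interpolation formula:
P(x) = Σ yᵢ × Lᵢ(x)
where Lᵢ(x) = Π_{j≠i} (x - xⱼ)/(xᵢ - xⱼ)

L_0(10.4) = (10.4 - 6)/(3 - 6) × (10.4 - 9)/(3 - 9) × (10.4 - 12)/(3 - 12) = 0.060840
L_1(10.4) = (10.4 - 3)/(6 - 3) × (10.4 - 9)/(6 - 9) × (10.4 - 12)/(6 - 12) = -0.306963
L_2(10.4) = (10.4 - 3)/(9 - 3) × (10.4 - 6)/(9 - 6) × (10.4 - 12)/(9 - 12) = 0.964741
L_3(10.4) = (10.4 - 3)/(12 - 3) × (10.4 - 6)/(12 - 6) × (10.4 - 9)/(12 - 9) = 0.281383

P(10.4) = (-10)×L_0(10.4) + (-6)×L_1(10.4) + 4×L_2(10.4) + (-10)×L_3(10.4)
P(10.4) = 2.278519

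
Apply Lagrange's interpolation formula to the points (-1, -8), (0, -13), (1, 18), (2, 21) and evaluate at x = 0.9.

Lagrange interpolation formula:
P(x) = Σ yᵢ × Lᵢ(x)
where Lᵢ(x) = Π_{j≠i} (x - xⱼ)/(xᵢ - xⱼ)

L_0(0.9) = (0.9 - 0)/(-1 - 0) × (0.9 - 1)/(-1 - 1) × (0.9 - 2)/(-1 - 2) = -0.016500
L_1(0.9) = (0.9 - (-1))/(0 - (-1)) × (0.9 - 1)/(0 - 1) × (0.9 - 2)/(0 - 2) = 0.104500
L_2(0.9) = (0.9 - (-1))/(1 - (-1)) × (0.9 - 0)/(1 - 0) × (0.9 - 2)/(1 - 2) = 0.940500
L_3(0.9) = (0.9 - (-1))/(2 - (-1)) × (0.9 - 0)/(2 - 0) × (0.9 - 1)/(2 - 1) = -0.028500

P(0.9) = (-8)×L_0(0.9) + (-13)×L_1(0.9) + 18×L_2(0.9) + 21×L_3(0.9)
P(0.9) = 15.104000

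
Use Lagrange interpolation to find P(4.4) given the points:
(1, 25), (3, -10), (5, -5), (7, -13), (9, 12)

Lagrange interpolation formula:
P(x) = Σ yᵢ × Lᵢ(x)
where Lᵢ(x) = Π_{j≠i} (x - xⱼ)/(xᵢ - xⱼ)

L_0(4.4) = (4.4 - 3)/(1 - 3) × (4.4 - 5)/(1 - 5) × (4.4 - 7)/(1 - 7) × (4.4 - 9)/(1 - 9) = -0.026162
L_1(4.4) = (4.4 - 1)/(3 - 1) × (4.4 - 5)/(3 - 5) × (4.4 - 7)/(3 - 7) × (4.4 - 9)/(3 - 9) = 0.254150
L_2(4.4) = (4.4 - 1)/(5 - 1) × (4.4 - 3)/(5 - 3) × (4.4 - 7)/(5 - 7) × (4.4 - 9)/(5 - 9) = 0.889525
L_3(4.4) = (4.4 - 1)/(7 - 1) × (4.4 - 3)/(7 - 3) × (4.4 - 5)/(7 - 5) × (4.4 - 9)/(7 - 9) = -0.136850
L_4(4.4) = (4.4 - 1)/(9 - 1) × (4.4 - 3)/(9 - 3) × (4.4 - 5)/(9 - 5) × (4.4 - 7)/(9 - 7) = 0.019337

P(4.4) = 25×L_0(4.4) + (-10)×L_1(4.4) + (-5)×L_2(4.4) + (-13)×L_3(4.4) + 12×L_4(4.4)
P(4.4) = -5.632087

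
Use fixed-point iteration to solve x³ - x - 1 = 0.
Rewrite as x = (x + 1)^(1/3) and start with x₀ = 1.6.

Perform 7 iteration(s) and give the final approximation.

Equation: x³ - x - 1 = 0
Fixed-point form: x = (x + 1)^(1/3)
x₀ = 1.6

x_1 = g(1.600000) = 1.375069
x_2 = g(1.375069) = 1.334214
x_3 = g(1.334214) = 1.326519
x_4 = g(1.326519) = 1.325060
x_5 = g(1.325060) = 1.324783
x_6 = g(1.324783) = 1.324730
x_7 = g(1.324730) = 1.324720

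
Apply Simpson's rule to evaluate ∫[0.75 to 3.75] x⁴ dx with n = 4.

f(x) = x⁴
a = 0.75, b = 3.75, n = 4
h = (b - a)/n = 0.750000

Simpson's rule: (h/3)[f(x₀) + 4f(x₁) + 2f(x₂) + ... + f(xₙ)]

x_0 = 0.7500, f(x_0) = 0.316406, coefficient = 1
x_1 = 1.5000, f(x_1) = 5.062500, coefficient = 4
x_2 = 2.2500, f(x_2) = 25.628906, coefficient = 2
x_3 = 3.0000, f(x_3) = 81.000000, coefficient = 4
x_4 = 3.7500, f(x_4) = 197.753906, coefficient = 1

I ≈ (0.750000/3) × 593.578125 = 148.394531
Exact value: 148.267969
Error: 0.126563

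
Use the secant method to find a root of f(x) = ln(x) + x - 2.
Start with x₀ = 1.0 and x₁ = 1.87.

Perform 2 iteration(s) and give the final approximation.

f(x) = ln(x) + x - 2
x₀ = 1.0, x₁ = 1.87

Secant formula: x_{n+1} = x_n - f(x_n)(x_n - x_{n-1})/(f(x_n) - f(x_{n-1}))

Iteration 1:
  f(1.000000) = -1.000000
  f(1.870000) = 0.495938
  x_2 = 1.870000 - 0.495938×(1.870000 - 1.000000)/(0.495938 - (-1.000000))
       = 1.581575
Iteration 2:
  f(1.870000) = 0.495938
  f(1.581575) = 0.039996
  x_3 = 1.581575 - 0.039996×(1.581575 - 1.870000)/(0.039996 - 0.495938)
       = 1.556274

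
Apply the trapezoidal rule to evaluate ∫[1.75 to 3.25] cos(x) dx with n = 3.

f(x) = cos(x)
a = 1.75, b = 3.25, n = 3
h = (b - a)/n = 0.500000

Trapezoidal rule: (h/2)[f(x₀) + 2f(x₁) + 2f(x₂) + ... + f(xₙ)]

x_0 = 1.7500, f(x_0) = -0.178246, coefficient = 1
x_1 = 2.2500, f(x_1) = -0.628174, coefficient = 2
x_2 = 2.7500, f(x_2) = -0.924302, coefficient = 2
x_3 = 3.2500, f(x_3) = -0.994130, coefficient = 1

I ≈ (0.500000/2) × -4.277328 = -1.069332
Exact value: -1.092181
Error: 0.022849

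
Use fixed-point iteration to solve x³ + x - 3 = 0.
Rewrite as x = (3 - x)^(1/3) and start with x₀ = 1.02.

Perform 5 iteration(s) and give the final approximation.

Equation: x³ + x - 3 = 0
Fixed-point form: x = (3 - x)^(1/3)
x₀ = 1.02

x_1 = g(1.020000) = 1.255707
x_2 = g(1.255707) = 1.203760
x_3 = g(1.203760) = 1.215593
x_4 = g(1.215593) = 1.212918
x_5 = g(1.212918) = 1.213523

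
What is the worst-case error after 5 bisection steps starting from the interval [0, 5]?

Bisection error bound: |error| ≤ (b-a)/2^n
|error| ≤ (5 - 0)/2^5 = 5/2^5
|error| ≤ 0.1562500000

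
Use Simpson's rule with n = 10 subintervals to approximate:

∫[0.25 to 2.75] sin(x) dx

f(x) = sin(x)
a = 0.25, b = 2.75, n = 10
h = (b - a)/n = 0.250000

Simpson's rule: (h/3)[f(x₀) + 4f(x₁) + 2f(x₂) + ... + f(xₙ)]

x_0 = 0.2500, f(x_0) = 0.247404, coefficient = 1
x_1 = 0.5000, f(x_1) = 0.479426, coefficient = 4
x_2 = 0.7500, f(x_2) = 0.681639, coefficient = 2
x_3 = 1.0000, f(x_3) = 0.841471, coefficient = 4
x_4 = 1.2500, f(x_4) = 0.948985, coefficient = 2
x_5 = 1.5000, f(x_5) = 0.997495, coefficient = 4
x_6 = 1.7500, f(x_6) = 0.983986, coefficient = 2
x_7 = 2.0000, f(x_7) = 0.909297, coefficient = 4
x_8 = 2.2500, f(x_8) = 0.778073, coefficient = 2
x_9 = 2.5000, f(x_9) = 0.598472, coefficient = 4
x_10 = 2.7500, f(x_10) = 0.381661, coefficient = 1

I ≈ (0.250000/3) × 22.719074 = 1.893256
Exact value: 1.893215
Error: 0.000041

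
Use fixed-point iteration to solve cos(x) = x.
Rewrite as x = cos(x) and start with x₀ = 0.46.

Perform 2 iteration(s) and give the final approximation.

Equation: cos(x) = x
Fixed-point form: x = cos(x)
x₀ = 0.46

x_1 = g(0.460000) = 0.896052
x_2 = g(0.896052) = 0.624697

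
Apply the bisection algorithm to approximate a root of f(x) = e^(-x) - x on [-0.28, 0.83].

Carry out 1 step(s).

f(x) = e^(-x) - x
Initial interval: [-0.28, 0.83]

Iteration 1:
  c_1 = (-0.280000 + 0.830000)/2 = 0.275000
  f(c_1) = f(0.275000) = 0.484572
  f(a) × f(c) ≥ 0, new interval: [0.275000, 0.830000]

After 1 iteration(s), the approximation is c_1 = 0.275000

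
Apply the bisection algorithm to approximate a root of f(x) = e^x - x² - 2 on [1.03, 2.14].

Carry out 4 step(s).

f(x) = e^x - x² - 2
Initial interval: [1.03, 2.14]

Iteration 1:
  c_1 = (1.030000 + 2.140000)/2 = 1.585000
  f(c_1) = f(1.585000) = 0.367066
  f(a) × f(c) < 0, new interval: [1.030000, 1.585000]
Iteration 2:
  c_2 = (1.030000 + 1.585000)/2 = 1.307500
  f(c_2) = f(1.307500) = -0.012636
  f(a) × f(c) ≥ 0, new interval: [1.307500, 1.585000]
Iteration 3:
  c_3 = (1.307500 + 1.585000)/2 = 1.446250
  f(c_3) = f(1.446250) = 0.155519
  f(a) × f(c) < 0, new interval: [1.307500, 1.446250]
Iteration 4:
  c_4 = (1.307500 + 1.446250)/2 = 1.376875
  f(c_4) = f(1.376875) = 0.066715
  f(a) × f(c) < 0, new interval: [1.307500, 1.376875]

After 4 iteration(s), the approximation is c_4 = 1.376875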